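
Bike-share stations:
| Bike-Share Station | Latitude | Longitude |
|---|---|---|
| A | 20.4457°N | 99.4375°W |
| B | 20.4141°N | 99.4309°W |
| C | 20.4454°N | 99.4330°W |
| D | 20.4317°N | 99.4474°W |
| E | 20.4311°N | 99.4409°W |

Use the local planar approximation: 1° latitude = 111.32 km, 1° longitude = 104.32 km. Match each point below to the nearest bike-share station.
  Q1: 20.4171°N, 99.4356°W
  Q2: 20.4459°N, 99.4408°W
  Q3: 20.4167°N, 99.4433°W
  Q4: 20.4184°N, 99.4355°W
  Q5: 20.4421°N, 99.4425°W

Q1→B; Q2→A; Q3→B; Q4→B; Q5→A

Q1 at 20.4171°N, 99.4356°W:
  A: 3.1899 km
  B: 0.5932 km
  C: 3.1620 km
  D: 2.0388 km
  E: 1.6536 km
  → nearest: B (0.5932 km)
Q2 at 20.4459°N, 99.4408°W:
  A: 0.3450 km
  B: 3.6876 km
  C: 0.8156 km
  D: 1.7242 km
  E: 1.6476 km
  → nearest: A (0.3450 km)
Q3 at 20.4167°N, 99.4433°W:
  A: 3.2845 km
  B: 1.3256 km
  C: 3.3707 km
  D: 1.7237 km
  E: 1.6224 km
  → nearest: B (1.3256 km)
Q4 at 20.4184°N, 99.4355°W:
  A: 3.0462 km
  B: 0.6778 km
  C: 3.0169 km
  D: 1.9321 km
  E: 1.5219 km
  → nearest: B (0.6778 km)
Q5 at 20.4421°N, 99.4425°W:
  A: 0.6578 km
  B: 3.3436 km
  C: 1.0569 km
  D: 1.2656 km
  E: 1.2358 km
  → nearest: A (0.6578 km)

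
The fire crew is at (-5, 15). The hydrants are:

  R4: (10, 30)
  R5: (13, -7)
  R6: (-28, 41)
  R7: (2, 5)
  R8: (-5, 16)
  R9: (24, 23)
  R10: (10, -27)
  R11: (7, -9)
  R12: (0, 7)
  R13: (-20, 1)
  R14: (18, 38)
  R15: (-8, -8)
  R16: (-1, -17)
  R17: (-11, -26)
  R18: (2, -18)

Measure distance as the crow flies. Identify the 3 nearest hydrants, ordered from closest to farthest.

R8, R12, R7

Distances from (-5, 15):
R4: 21.2
R5: 28.4
R6: 34.7
R7: 12.2
R8: 1.0
R9: 30.1
R10: 44.6
R11: 26.8
R12: 9.4
R13: 20.5
R14: 32.5
R15: 23.2
R16: 32.2
R17: 41.4
R18: 33.7
Sorted: R8 (1.0) < R12 (9.4) < R7 (12.2) < R13 (20.5) < R4 (21.2) < …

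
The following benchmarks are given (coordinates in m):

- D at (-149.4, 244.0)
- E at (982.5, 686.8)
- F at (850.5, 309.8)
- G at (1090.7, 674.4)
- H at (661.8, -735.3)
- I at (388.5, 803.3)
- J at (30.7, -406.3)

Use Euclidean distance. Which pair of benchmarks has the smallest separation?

Pairwise distances:
D–E: 1215.4 m
D–F: 1002.1 m
D–G: 1312.7 m
D–H: 1271.6 m
D–I: 776.0 m
D–J: 674.8 m
E–F: 399.4 m
E–G: 108.9 m
E–H: 1457.8 m
E–I: 605.3 m
E–J: 1449.4 m
F–G: 436.6 m
F–H: 1062.0 m
F–I: 676.0 m
F–J: 1088.5 m
G–H: 1473.5 m
G–I: 713.9 m
G–J: 1513.8 m
H–I: 1562.7 m
H–J: 711.7 m
I–J: 1261.4 m
Closest pair: E–G at 108.9 m.

E and G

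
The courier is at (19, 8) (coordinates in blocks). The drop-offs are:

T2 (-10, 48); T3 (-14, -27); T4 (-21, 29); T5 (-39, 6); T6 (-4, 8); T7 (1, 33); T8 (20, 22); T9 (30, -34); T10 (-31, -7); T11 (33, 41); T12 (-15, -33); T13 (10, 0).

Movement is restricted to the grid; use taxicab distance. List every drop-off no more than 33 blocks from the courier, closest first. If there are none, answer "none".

Distances from (19, 8):
T2: |-29| + |40| = 29 + 40 = 69 blocks
T3: |-33| + |-35| = 33 + 35 = 68 blocks
T4: |-40| + |21| = 40 + 21 = 61 blocks
T5: |-58| + |-2| = 58 + 2 = 60 blocks
T6: |-23| + |0| = 23 + 0 = 23 blocks
T7: |-18| + |25| = 18 + 25 = 43 blocks
T8: |1| + |14| = 1 + 14 = 15 blocks
T9: |11| + |-42| = 11 + 42 = 53 blocks
T10: |-50| + |-15| = 50 + 15 = 65 blocks
T11: |14| + |33| = 14 + 33 = 47 blocks
T12: |-34| + |-41| = 34 + 41 = 75 blocks
T13: |-9| + |-8| = 9 + 8 = 17 blocks
Threshold 33 blocks: T8 (15 blocks), T13 (17 blocks), T6 (23 blocks) are within range.

T8, T13, T6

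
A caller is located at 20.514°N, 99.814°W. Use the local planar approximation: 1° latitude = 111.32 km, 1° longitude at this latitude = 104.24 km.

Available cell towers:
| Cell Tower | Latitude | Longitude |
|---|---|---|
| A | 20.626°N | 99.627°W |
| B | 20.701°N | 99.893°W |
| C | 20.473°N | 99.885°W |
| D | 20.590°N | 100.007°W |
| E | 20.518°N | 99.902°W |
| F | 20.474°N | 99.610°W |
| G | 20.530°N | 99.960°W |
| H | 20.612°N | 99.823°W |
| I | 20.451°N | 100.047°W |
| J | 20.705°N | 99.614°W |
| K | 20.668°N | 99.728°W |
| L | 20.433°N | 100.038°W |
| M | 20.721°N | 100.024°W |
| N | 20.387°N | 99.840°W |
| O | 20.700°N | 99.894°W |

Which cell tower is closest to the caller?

C

Distances from 20.514°N, 99.814°W:
A: 23.139 km
B: 22.387 km
C: 8.695 km
D: 21.825 km
E: 9.184 km
F: 21.726 km
G: 15.323 km
H: 10.950 km
I: 25.280 km
J: 29.778 km
K: 19.346 km
L: 25.030 km
M: 31.783 km
N: 14.395 km
O: 22.322 km
Minimum: C at 8.695 km.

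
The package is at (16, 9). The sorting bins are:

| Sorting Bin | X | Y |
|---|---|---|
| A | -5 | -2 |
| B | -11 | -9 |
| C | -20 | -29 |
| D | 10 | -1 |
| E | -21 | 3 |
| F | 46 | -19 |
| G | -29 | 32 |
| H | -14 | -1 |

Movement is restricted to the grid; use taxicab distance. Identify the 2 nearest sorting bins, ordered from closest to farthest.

Distances from (16, 9):
A: |-21| + |-11| = 21 + 11 = 32
B: |-27| + |-18| = 27 + 18 = 45
C: |-36| + |-38| = 36 + 38 = 74
D: |-6| + |-10| = 6 + 10 = 16
E: |-37| + |-6| = 37 + 6 = 43
F: |30| + |-28| = 30 + 28 = 58
G: |-45| + |23| = 45 + 23 = 68
H: |-30| + |-10| = 30 + 10 = 40
Sorted: D (16) < A (32) < H (40) < E (43) < …

D, A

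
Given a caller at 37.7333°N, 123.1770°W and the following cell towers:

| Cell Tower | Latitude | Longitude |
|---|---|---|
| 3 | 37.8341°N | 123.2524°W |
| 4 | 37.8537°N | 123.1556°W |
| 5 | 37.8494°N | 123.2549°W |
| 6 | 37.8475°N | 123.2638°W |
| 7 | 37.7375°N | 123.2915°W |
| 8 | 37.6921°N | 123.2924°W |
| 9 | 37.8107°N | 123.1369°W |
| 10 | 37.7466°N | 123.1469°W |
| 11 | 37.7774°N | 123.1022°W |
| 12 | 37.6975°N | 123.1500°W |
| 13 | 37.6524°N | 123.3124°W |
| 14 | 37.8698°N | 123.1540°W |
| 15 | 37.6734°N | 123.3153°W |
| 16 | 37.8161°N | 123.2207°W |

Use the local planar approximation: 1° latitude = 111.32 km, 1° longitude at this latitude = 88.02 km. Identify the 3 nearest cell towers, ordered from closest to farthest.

10, 12, 11

Distances from 37.7333°N, 123.1770°W:
3: 13.0368 km
4: 13.5346 km
5: 14.6305 km
6: 14.8319 km
7: 10.0891 km
8: 11.1449 km
9: 9.3111 km
10: 3.0350 km
11: 8.2127 km
12: 4.6401 km
13: 14.9379 km
14: 15.3294 km
15: 13.8798 km
16: 9.9877 km
Sorted: 10 (3.0350 km) < 12 (4.6401 km) < 11 (8.2127 km) < 9 (9.3111 km) < 16 (9.9877 km) < …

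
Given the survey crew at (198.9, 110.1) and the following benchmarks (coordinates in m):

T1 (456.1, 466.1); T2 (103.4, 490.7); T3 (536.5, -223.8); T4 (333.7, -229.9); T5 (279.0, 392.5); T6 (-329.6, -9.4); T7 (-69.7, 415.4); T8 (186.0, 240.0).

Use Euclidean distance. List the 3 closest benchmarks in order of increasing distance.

T8, T5, T4

Distances from (198.9, 110.1):
T1: √((257.2)² + (356.0)²) = √(66151.840 + 126736.000) = 439.2 m
T2: √((-95.5)² + (380.6)²) = √(9120.250 + 144856.360) = 392.4 m
T3: √((337.6)² + (-333.9)²) = √(113973.760 + 111489.210) = 474.8 m
T4: √((134.8)² + (-340.0)²) = √(18171.040 + 115600.000) = 365.7 m
T5: √((80.1)² + (282.4)²) = √(6416.010 + 79749.760) = 293.5 m
T6: √((-528.5)² + (-119.5)²) = √(279312.250 + 14280.250) = 541.8 m
T7: √((-268.6)² + (305.3)²) = √(72145.960 + 93208.090) = 406.6 m
T8: √((-12.9)² + (129.9)²) = √(166.410 + 16874.010) = 130.5 m
Sorted: T8 (130.5 m) < T5 (293.5 m) < T4 (365.7 m) < T2 (392.4 m) < T7 (406.6 m) < …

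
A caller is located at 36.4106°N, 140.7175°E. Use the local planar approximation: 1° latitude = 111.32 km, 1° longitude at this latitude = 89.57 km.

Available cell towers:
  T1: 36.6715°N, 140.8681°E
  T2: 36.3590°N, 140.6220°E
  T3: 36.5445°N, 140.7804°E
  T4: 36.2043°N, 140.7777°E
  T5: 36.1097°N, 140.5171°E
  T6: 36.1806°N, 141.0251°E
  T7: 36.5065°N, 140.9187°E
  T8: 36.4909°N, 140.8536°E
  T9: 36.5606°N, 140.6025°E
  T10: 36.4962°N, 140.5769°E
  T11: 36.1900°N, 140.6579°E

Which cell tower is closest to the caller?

T2

Distances from 36.4106°N, 140.7175°E:
T1: 32.0231 km
T2: 10.3036 km
T3: 15.9350 km
T4: 23.5898 km
T5: 38.0025 km
T6: 37.6117 km
T7: 20.9462 km
T8: 15.1167 km
T9: 19.6195 km
T10: 15.7924 km
T11: 25.1307 km
Minimum: T2 at 10.3036 km.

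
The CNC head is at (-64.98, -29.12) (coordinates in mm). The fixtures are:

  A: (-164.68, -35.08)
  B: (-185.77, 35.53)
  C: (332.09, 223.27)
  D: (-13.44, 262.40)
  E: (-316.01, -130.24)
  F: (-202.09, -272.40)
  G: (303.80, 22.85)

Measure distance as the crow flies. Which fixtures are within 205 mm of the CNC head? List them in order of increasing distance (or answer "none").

A, B

Distances from (-64.98, -29.12):
A: √((-99.70)² + (-5.96)²) = √(9940.0900 + 35.5216) = 99.88 mm
B: √((-120.79)² + (64.65)²) = √(14590.2241 + 4179.6225) = 137.00 mm
C: √((397.07)² + (252.39)²) = √(157664.5849 + 63700.7121) = 470.49 mm
D: √((51.54)² + (291.52)²) = √(2656.3716 + 84983.9104) = 296.04 mm
E: √((-251.03)² + (-101.12)²) = √(63016.0609 + 10225.2544) = 270.63 mm
F: √((-137.11)² + (-243.28)²) = √(18799.1521 + 59185.1584) = 279.26 mm
G: √((368.78)² + (51.97)²) = √(135998.6884 + 2700.8809) = 372.42 mm
Threshold 205 mm: A (99.88 mm), B (137.00 mm) are within range.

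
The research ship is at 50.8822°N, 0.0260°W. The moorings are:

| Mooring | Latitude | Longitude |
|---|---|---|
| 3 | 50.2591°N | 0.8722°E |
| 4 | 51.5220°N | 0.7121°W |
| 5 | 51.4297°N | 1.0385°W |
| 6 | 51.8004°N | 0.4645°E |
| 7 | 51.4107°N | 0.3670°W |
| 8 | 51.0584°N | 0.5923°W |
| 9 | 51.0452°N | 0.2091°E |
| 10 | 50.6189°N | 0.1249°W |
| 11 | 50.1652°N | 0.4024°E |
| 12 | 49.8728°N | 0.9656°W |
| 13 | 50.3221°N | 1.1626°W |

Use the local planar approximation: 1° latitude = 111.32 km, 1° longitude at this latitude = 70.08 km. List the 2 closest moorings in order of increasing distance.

Distances from 50.8822°N, 0.0260°W:
3: 93.6668 km
4: 85.9332 km
5: 93.5381 km
6: 107.8392 km
7: 63.5008 km
8: 44.2689 km
9: 24.5092 km
10: 30.1189 km
11: 85.2760 km
12: 130.2385 km
13: 101.1541 km
Sorted: 9 (24.5092 km) < 10 (30.1189 km) < 8 (44.2689 km) < 7 (63.5008 km) < …

9, 10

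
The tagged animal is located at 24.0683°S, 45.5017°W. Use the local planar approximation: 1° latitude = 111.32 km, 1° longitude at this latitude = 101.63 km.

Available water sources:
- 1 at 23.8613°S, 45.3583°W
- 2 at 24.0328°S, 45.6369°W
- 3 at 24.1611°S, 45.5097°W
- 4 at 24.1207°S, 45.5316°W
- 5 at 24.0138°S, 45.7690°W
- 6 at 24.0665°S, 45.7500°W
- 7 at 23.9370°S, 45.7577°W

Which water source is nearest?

Distances from 24.0683°S, 45.5017°W:
1: √((0.2070·111.32)² + (0.1434·101.63)²) = √(530.990910 + 212.393956) = 27.2651 km
2: √((0.0355·111.32)² + (-0.1352·101.63)²) = √(15.617197 + 188.797933) = 14.2974 km
3: √((-0.0928·111.32)² + (-0.0080·101.63)²) = √(106.719148 + 0.661034) = 10.3624 km
4: √((-0.0524·111.32)² + (-0.0299·101.63)²) = √(34.025849 + 9.233923) = 6.5772 km
5: √((0.0545·111.32)² + (-0.2673·101.63)²) = √(36.807761 + 737.975202) = 27.8349 km
6: √((0.0018·111.32)² + (-0.2483·101.63)²) = √(0.040151 + 636.791548) = 25.2355 km
7: √((0.1313·111.32)² + (-0.2560·101.63)²) = √(213.636693 + 676.898859) = 29.8418 km
Minimum: 4 at 6.5772 km.

4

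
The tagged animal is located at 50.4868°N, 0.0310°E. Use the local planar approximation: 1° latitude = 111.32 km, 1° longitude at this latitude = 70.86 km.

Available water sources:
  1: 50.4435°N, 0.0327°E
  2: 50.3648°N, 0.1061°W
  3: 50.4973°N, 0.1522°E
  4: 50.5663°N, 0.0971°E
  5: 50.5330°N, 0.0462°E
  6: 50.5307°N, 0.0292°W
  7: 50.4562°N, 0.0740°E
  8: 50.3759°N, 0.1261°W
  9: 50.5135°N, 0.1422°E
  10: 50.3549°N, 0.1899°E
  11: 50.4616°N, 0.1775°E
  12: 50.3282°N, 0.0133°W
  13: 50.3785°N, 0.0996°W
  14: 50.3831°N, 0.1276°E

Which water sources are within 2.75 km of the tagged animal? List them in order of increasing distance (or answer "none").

none

Distances from 50.4868°N, 0.0310°E:
1: √((-0.0433·111.32)² + (0.0017·70.86)²) = √(23.233904 + 0.014511) = 4.8217 km
2: √((-0.1220·111.32)² + (-0.1371·70.86)²) = √(184.444647 + 94.379399) = 16.6980 km
3: √((0.0105·111.32)² + (0.1212·70.86)²) = √(1.366234 + 73.757729) = 8.6674 km
4: √((0.0795·111.32)² + (0.0661·70.86)²) = √(78.321438 + 21.938413) = 10.0130 km
5: √((0.0462·111.32)² + (0.0152·70.86)²) = √(26.450284 + 1.160084) = 5.2546 km
6: √((0.0439·111.32)² + (-0.0602·70.86)²) = √(23.882261 + 18.196811) = 6.4868 km
7: √((-0.0306·111.32)² + (0.0430·70.86)²) = √(11.603506 + 9.284087) = 4.5703 km
8: √((-0.1109·111.32)² + (-0.1571·70.86)²) = √(152.408605 + 123.923784) = 16.6232 km
9: √((0.0267·111.32)² + (0.1112·70.86)²) = √(8.834234 + 62.088600) = 8.4216 km
10: √((-0.1319·111.32)² + (0.1589·70.86)²) = √(215.593661 + 126.779808) = 18.5033 km
11: √((-0.0252·111.32)² + (0.1465·70.86)²) = √(7.869506 + 107.764953) = 10.7533 km
12: √((-0.1586·111.32)² + (-0.0443·70.86)²) = √(311.711454 + 9.853936) = 17.9322 km
13: √((-0.1083·111.32)² + (-0.1306·70.86)²) = √(145.346075 + 85.642365) = 15.1983 km
14: √((-0.1037·111.32)² + (0.0966·70.86)²) = √(133.261258 + 46.855065) = 13.4207 km
Threshold 2.75 km: none within range.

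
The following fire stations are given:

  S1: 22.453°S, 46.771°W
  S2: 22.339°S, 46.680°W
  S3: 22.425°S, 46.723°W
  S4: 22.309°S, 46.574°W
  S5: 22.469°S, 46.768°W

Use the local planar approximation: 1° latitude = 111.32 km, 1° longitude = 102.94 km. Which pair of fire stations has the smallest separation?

Pairwise distances:
S1–S2: √((0.114·111.32)² + (0.091·102.94)²) = √(161.04828 + 87.75081) = 15.773 km
S1–S3: √((0.028·111.32)² + (0.048·102.94)²) = √(9.71544 + 24.41467) = 5.842 km
S1–S4: √((0.144·111.32)² + (0.197·102.94)²) = √(256.96346 + 411.24514) = 25.850 km
S1–S5: √((-0.016·111.32)² + (0.003·102.94)²) = √(3.17239 + 0.09537) = 1.808 km
S2–S3: √((-0.086·111.32)² + (-0.043·102.94)²) = √(91.65229 + 19.59319) = 10.547 km
S2–S4: √((0.030·111.32)² + (0.106·102.94)²) = √(11.15293 + 119.06389) = 11.411 km
S2–S5: √((-0.130·111.32)² + (-0.088·102.94)²) = √(209.42721 + 82.06041) = 17.073 km
S3–S4: √((0.116·111.32)² + (0.149·102.94)²) = √(166.74867 + 235.25608) = 20.050 km
S3–S5: √((-0.044·111.32)² + (-0.045·102.94)²) = √(23.99119 + 21.45820) = 6.742 km
S4–S5: √((-0.160·111.32)² + (-0.194·102.94)²) = √(317.23885 + 398.81528) = 26.759 km
Closest pair: S1–S5 at 1.808 km.

S1 and S5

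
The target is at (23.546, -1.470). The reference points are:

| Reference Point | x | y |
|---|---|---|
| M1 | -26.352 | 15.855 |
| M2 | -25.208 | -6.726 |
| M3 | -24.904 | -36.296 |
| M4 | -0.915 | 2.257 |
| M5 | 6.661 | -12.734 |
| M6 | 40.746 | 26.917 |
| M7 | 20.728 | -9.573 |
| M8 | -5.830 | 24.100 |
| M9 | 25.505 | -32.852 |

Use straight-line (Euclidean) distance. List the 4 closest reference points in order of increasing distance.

M7, M5, M4, M9

Distances from (23.546, -1.470):
M1: √((-49.898)² + (17.325)²) = √(2489.81040 + 300.15562) = 52.820
M2: √((-48.754)² + (-5.256)²) = √(2376.95252 + 27.62554) = 49.036
M3: √((-48.450)² + (-34.826)²) = √(2347.40250 + 1212.85028) = 59.668
M4: √((-24.461)² + (3.727)²) = √(598.34052 + 13.89053) = 24.743
M5: √((-16.885)² + (-11.264)²) = √(285.10322 + 126.87770) = 20.297
M6: √((17.200)² + (28.387)²) = √(295.84000 + 805.82177) = 33.191
M7: √((-2.818)² + (-8.103)²) = √(7.94112 + 65.65861) = 8.579
M8: √((-29.376)² + (25.570)²) = √(862.94938 + 653.82490) = 38.946
M9: √((1.959)² + (-31.382)²) = √(3.83768 + 984.82992) = 31.443
Sorted: M7 (8.579) < M5 (20.297) < M4 (24.743) < M9 (31.443) < M6 (33.191) < M8 (38.946) < …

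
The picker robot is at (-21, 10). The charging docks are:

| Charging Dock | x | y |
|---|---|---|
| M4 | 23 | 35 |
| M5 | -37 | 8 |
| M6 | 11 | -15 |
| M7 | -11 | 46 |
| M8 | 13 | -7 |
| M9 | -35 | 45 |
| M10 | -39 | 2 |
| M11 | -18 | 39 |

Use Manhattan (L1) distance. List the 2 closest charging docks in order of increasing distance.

M5, M10

Distances from (-21, 10):
M4: |44| + |25| = 44 + 25 = 69
M5: |-16| + |-2| = 16 + 2 = 18
M6: |32| + |-25| = 32 + 25 = 57
M7: |10| + |36| = 10 + 36 = 46
M8: |34| + |-17| = 34 + 17 = 51
M9: |-14| + |35| = 14 + 35 = 49
M10: |-18| + |-8| = 18 + 8 = 26
M11: |3| + |29| = 3 + 29 = 32
Sorted: M5 (18) < M10 (26) < M11 (32) < M7 (46) < …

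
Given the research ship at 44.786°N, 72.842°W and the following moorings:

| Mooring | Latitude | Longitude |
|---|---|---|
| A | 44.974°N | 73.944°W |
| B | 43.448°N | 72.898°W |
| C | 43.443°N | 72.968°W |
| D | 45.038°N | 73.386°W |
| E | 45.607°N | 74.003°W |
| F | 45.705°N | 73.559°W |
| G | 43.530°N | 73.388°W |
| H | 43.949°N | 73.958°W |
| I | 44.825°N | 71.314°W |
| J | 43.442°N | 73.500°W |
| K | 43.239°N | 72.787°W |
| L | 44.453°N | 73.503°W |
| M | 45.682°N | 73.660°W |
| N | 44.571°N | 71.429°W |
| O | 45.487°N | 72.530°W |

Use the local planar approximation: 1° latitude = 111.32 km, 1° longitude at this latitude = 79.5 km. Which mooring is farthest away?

Distances from 44.786°N, 72.842°W:
A: √((0.188·111.32)² + (-1.102·79.5)²) = √(437.98788 + 7675.33688) = 90.074 km
B: √((-1.338·111.32)² + (-0.056·79.5)²) = √(22184.95858 + 19.82030) = 149.013 km
C: √((-1.343·111.32)² + (-0.126·79.5)²) = √(22351.07525 + 100.34029) = 149.838 km
D: √((0.252·111.32)² + (-0.544·79.5)²) = √(786.95061 + 1870.38950) = 51.549 km
E: √((0.821·111.32)² + (-1.161·79.5)²) = √(8352.81206 + 8519.19770) = 129.892 km
F: √((0.919·111.32)² + (-0.717·79.5)²) = √(10465.92018 + 3249.17100) = 117.111 km
G: √((-1.256·111.32)² + (-0.546·79.5)²) = √(19549.05075 + 1884.16765) = 146.401 km
H: √((-0.837·111.32)² + (-1.116·79.5)²) = √(8681.55081 + 7871.59328) = 128.659 km
I: √((0.039·111.32)² + (1.528·79.5)²) = √(18.84845 + 14756.41858) = 121.554 km
J: √((-1.344·111.32)² + (-0.658·79.5)²) = √(22384.37293 + 2736.44072) = 158.495 km
K: √((-1.547·111.32)² + (0.055·79.5)²) = √(29656.98672 + 19.11876) = 172.268 km
L: √((-0.333·111.32)² + (-0.661·79.5)²) = √(1374.15228 + 2761.44995) = 64.309 km
M: √((0.896·111.32)² + (-0.818·79.5)²) = √(9948.61019 + 4229.03096) = 119.070 km
N: √((-0.215·111.32)² + (1.413·79.5)²) = √(572.82678 + 12618.81522) = 114.855 km
O: √((0.701·111.32)² + (0.312·79.5)²) = √(6089.51117 + 615.23842) = 81.883 km
Maximum: K at 172.268 km.

K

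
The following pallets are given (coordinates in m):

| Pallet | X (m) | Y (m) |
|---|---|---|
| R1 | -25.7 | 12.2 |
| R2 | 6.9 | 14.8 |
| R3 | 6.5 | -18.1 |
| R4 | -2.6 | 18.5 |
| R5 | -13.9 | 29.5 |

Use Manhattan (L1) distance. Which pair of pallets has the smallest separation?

Pairwise distances:
R2–R4: |-9.5| + |3.7| = 9.5 + 3.7 = 13.2 m
R4–R5: |-11.3| + |11.0| = 11.3 + 11.0 = 22.3 m
R1–R5: |11.8| + |17.3| = 11.8 + 17.3 = 29.1 m
R1–R4: |23.1| + |6.3| = 23.1 + 6.3 = 29.4 m
R2–R3: |-0.4| + |-32.9| = 0.4 + 32.9 = 33.3 m
R1–R2: |32.6| + |2.6| = 32.6 + 2.6 = 35.2 m
R2–R5: |-20.8| + |14.7| = 20.8 + 14.7 = 35.5 m
R3–R4: |-9.1| + |36.6| = 9.1 + 36.6 = 45.7 m
R1–R3: |32.2| + |-30.3| = 32.2 + 30.3 = 62.5 m
R3–R5: |-20.4| + |47.6| = 20.4 + 47.6 = 68.0 m
Closest pair: R2–R4 at 13.2 m.

R2 and R4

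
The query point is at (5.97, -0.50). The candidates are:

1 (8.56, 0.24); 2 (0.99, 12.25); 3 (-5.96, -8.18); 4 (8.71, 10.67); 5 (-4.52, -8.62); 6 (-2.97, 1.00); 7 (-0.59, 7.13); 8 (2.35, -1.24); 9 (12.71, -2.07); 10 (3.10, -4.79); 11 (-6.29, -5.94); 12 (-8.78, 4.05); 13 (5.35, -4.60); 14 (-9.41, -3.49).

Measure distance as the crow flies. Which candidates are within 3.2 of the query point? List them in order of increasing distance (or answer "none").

1

Distances from (5.97, -0.50):
1: 2.69
2: 13.69
3: 14.19
4: 11.50
5: 13.27
6: 9.06
7: 10.06
8: 3.69
9: 6.92
10: 5.16
11: 13.41
12: 15.44
13: 4.15
14: 15.67
Threshold 3.2: 1 (2.69) is within range.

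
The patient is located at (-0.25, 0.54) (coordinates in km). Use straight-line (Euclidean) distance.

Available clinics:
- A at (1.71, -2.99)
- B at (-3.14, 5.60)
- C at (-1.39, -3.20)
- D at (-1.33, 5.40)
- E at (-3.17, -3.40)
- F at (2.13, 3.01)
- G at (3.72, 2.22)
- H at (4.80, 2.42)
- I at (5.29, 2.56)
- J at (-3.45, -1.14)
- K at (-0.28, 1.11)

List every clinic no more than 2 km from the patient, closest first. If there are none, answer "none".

K

Distances from (-0.25, 0.54):
A: 4.04 km
B: 5.83 km
C: 3.91 km
D: 4.98 km
E: 4.90 km
F: 3.43 km
G: 4.31 km
H: 5.39 km
I: 5.90 km
J: 3.61 km
K: 0.57 km
Threshold 2 km: K (0.57 km) is within range.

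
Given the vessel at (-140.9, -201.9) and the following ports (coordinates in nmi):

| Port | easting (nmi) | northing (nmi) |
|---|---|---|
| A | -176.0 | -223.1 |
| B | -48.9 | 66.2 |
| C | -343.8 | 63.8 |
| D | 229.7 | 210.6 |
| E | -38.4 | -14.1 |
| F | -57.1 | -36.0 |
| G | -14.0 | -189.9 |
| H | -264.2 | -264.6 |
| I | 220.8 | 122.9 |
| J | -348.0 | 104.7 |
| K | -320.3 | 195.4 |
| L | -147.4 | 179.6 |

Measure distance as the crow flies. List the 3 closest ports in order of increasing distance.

Distances from (-140.9, -201.9):
A: √((-35.1)² + (-21.2)²) = √(1232.010 + 449.440) = 41.0 nmi
B: √((92.0)² + (268.1)²) = √(8464.000 + 71877.610) = 283.4 nmi
C: √((-202.9)² + (265.7)²) = √(41168.410 + 70596.490) = 334.3 nmi
D: √((370.6)² + (412.5)²) = √(137344.360 + 170156.250) = 554.5 nmi
E: √((102.5)² + (187.8)²) = √(10506.250 + 35268.840) = 214.0 nmi
F: √((83.8)² + (165.9)²) = √(7022.440 + 27522.810) = 185.9 nmi
G: √((126.9)² + (12.0)²) = √(16103.610 + 144.000) = 127.5 nmi
H: √((-123.3)² + (-62.7)²) = √(15202.890 + 3931.290) = 138.3 nmi
I: √((361.7)² + (324.8)²) = √(130826.890 + 105495.040) = 486.1 nmi
J: √((-207.1)² + (306.6)²) = √(42890.410 + 94003.560) = 370.0 nmi
K: √((-179.4)² + (397.3)²) = √(32184.360 + 157847.290) = 435.9 nmi
L: √((-6.5)² + (381.5)²) = √(42.250 + 145542.250) = 381.6 nmi
Sorted: A (41.0 nmi) < G (127.5 nmi) < H (138.3 nmi) < F (185.9 nmi) < E (214.0 nmi) < …

A, G, H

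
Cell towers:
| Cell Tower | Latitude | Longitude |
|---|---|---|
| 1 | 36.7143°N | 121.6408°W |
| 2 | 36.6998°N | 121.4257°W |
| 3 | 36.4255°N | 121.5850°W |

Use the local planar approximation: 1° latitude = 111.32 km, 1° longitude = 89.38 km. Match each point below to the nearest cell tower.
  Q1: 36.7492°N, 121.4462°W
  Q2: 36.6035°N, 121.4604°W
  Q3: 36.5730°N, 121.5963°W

Q1→2; Q2→2; Q3→1

Q1 at 36.7492°N, 121.4462°W:
  1: √((-0.0349·111.32)² + (-0.1946·89.38)²) = √(15.093753 + 302.528555) = 17.8220 km
  2: √((-0.0494·111.32)² + (0.0205·89.38)²) = √(30.241289 + 3.357287) = 5.7964 km
  3: √((-0.3237·111.32)² + (-0.1388·89.38)²) = √(1298.469623 + 153.907447) = 38.1101 km
  → nearest: 2 (5.7964 km)
Q2 at 36.6035°N, 121.4604°W:
  1: √((0.1108·111.32)² + (-0.1804·89.38)²) = √(152.133871 + 259.988278) = 20.3008 km
  2: √((0.0963·111.32)² + (0.0347·89.38)²) = √(114.920887 + 9.619215) = 11.1598 km
  3: √((-0.1780·111.32)² + (-0.1246·89.38)²) = √(392.632640 + 124.027156) = 22.7302 km
  → nearest: 2 (11.1598 km)
Q3 at 36.5730°N, 121.5963°W:
  1: √((0.1413·111.32)² + (-0.0445·89.38)²) = √(247.417674 + 15.819790) = 16.2246 km
  2: √((0.1268·111.32)² + (0.1706·89.38)²) = √(199.243840 + 232.508457) = 20.7787 km
  3: √((-0.1475·111.32)² + (0.0113·89.38)²) = √(269.606548 + 1.020088) = 16.4507 km
  → nearest: 1 (16.2246 km)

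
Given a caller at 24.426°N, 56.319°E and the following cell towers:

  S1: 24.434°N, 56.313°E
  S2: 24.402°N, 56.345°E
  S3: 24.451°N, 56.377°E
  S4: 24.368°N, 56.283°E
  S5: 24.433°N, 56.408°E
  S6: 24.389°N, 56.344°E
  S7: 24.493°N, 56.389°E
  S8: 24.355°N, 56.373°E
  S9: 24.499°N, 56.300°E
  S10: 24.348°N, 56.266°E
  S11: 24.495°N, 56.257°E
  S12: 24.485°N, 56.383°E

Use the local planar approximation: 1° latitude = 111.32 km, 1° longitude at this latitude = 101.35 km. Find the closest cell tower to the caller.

Distances from 24.426°N, 56.319°E:
S1: 1.078 km
S2: 3.753 km
S3: 6.504 km
S4: 7.416 km
S5: 9.054 km
S6: 4.836 km
S7: 10.294 km
S8: 9.614 km
S9: 8.351 km
S10: 10.210 km
S11: 9.924 km
S12: 9.231 km
Minimum: S1 at 1.078 km.

S1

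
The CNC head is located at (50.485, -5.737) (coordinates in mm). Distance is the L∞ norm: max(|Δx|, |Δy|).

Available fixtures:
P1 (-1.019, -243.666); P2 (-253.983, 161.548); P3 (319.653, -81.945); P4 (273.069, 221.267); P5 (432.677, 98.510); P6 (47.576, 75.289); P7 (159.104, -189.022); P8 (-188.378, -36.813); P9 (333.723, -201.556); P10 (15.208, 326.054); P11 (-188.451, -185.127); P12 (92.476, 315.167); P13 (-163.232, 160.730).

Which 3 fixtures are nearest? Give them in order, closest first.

Distances from (50.485, -5.737):
P1: 237.929 mm
P2: 304.468 mm
P3: 269.168 mm
P4: 227.004 mm
P5: 382.192 mm
P6: 81.026 mm
P7: 183.285 mm
P8: 238.863 mm
P9: 283.238 mm
P10: 331.791 mm
P11: 238.936 mm
P12: 320.904 mm
P13: 213.717 mm
Sorted: P6 (81.026 mm) < P7 (183.285 mm) < P13 (213.717 mm) < P4 (227.004 mm) < P1 (237.929 mm) < …

P6, P7, P13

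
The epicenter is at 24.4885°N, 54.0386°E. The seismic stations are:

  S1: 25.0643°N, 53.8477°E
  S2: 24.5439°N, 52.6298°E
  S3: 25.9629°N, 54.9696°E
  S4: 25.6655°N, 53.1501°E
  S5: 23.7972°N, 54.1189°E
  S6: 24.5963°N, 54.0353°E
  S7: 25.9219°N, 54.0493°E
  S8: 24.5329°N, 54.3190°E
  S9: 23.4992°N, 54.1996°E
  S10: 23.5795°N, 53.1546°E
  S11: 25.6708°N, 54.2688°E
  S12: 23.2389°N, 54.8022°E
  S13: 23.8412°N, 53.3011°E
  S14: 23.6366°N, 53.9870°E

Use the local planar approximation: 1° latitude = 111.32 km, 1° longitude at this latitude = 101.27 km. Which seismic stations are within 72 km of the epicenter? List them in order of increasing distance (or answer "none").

S6, S8, S1

Distances from 24.4885°N, 54.0386°E:
S1: √((0.5758·111.32)² + (-0.1909·101.27)²) = √(4108.560783 + 373.743352) = 66.9500 km
S2: √((0.0554·111.32)² + (-1.4088·101.27)²) = √(38.033468 + 20354.493781) = 142.8024 km
S3: √((1.4744·111.32)² + (0.9310·101.27)²) = √(26938.725178 + 8889.165293) = 189.2826 km
S4: √((1.1770·111.32)² + (-0.8885·101.27)²) = √(17167.194239 + 8096.111567) = 158.9443 km
S5: √((-0.6913·111.32)² + (0.0803·101.27)²) = √(5922.151443 + 66.129115) = 77.3840 km
S6: √((0.1078·111.32)² + (-0.0033·101.27)²) = √(144.007104 + 0.111684) = 12.0049 km
S7: √((1.4334·111.32)² + (0.0107·101.27)²) = √(25461.336440 + 1.174165) = 159.5698 km
S8: √((0.0444·111.32)² + (0.2804·101.27)²) = √(24.429374 + 806.338950) = 28.8231 km
S9: √((-0.9893·111.32)² + (0.1610·101.27)²) = √(12128.369329 + 265.835742) = 111.3293 km
S10: √((-0.9090·111.32)² + (-0.8840·101.27)²) = √(10239.391814 + 8014.310234) = 135.1063 km
S11: √((1.1823·111.32)² + (0.2302·101.27)²) = √(17322.149181 + 543.465849) = 133.6623 km
S12: √((-1.2496·111.32)² + (0.7636·101.27)²) = √(19350.332340 + 5979.893638) = 159.1547 km
S13: √((-0.6473·111.32)² + (-0.7375·101.27)²) = √(5192.274083 + 5578.091954) = 103.7804 km
S14: √((-0.8519·111.32)² + (-0.0516·101.27)²) = √(8993.394240 + 27.306185) = 94.9774 km
Threshold 72 km: S6 (12.0049 km), S8 (28.8231 km), S1 (66.9500 km) are within range.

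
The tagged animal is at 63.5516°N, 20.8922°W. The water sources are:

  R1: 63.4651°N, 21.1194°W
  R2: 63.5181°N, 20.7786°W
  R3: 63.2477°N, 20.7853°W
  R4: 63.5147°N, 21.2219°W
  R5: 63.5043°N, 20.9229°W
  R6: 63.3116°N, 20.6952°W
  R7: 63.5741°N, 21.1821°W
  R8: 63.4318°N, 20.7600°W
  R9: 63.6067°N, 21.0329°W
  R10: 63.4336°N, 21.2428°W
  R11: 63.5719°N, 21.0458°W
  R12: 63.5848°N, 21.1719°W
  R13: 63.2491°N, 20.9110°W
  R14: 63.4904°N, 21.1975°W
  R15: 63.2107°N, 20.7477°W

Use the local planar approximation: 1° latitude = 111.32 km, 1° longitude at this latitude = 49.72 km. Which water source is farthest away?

R15

Distances from 63.5516°N, 20.8922°W:
R1: √((-0.0865·111.32)² + (-0.2272·49.72)²) = √(92.721107 + 127.608291) = 14.8435 km
R2: √((-0.0335·111.32)² + (0.1136·49.72)²) = √(13.907082 + 31.902073) = 6.7682 km
R3: √((-0.3039·111.32)² + (0.1069·49.72)²) = √(1144.478914 + 28.249948) = 34.2451 km
R4: √((-0.0369·111.32)² + (-0.3297·49.72)²) = √(16.873265 + 268.720089) = 16.8995 km
R5: √((-0.0473·111.32)² + (-0.0307·49.72)²) = √(27.724816 + 2.329909) = 5.4822 km
R6: √((-0.2400·111.32)² + (0.1970·49.72)²) = √(713.787402 + 95.938891) = 28.4557 km
R7: √((0.0225·111.32)² + (-0.2899·49.72)²) = √(6.273522 + 207.758438) = 14.6298 km
R8: √((-0.1198·111.32)² + (0.1322·49.72)²) = √(177.852523 + 43.204119) = 14.8680 km
R9: √((0.0551·111.32)² + (-0.1407·49.72)²) = √(37.622668 + 48.938475) = 9.3038 km
R10: √((-0.1180·111.32)² + (-0.3506·49.72)²) = √(172.548191 + 303.868767) = 21.8270 km
R11: √((0.0203·111.32)² + (-0.1536·49.72)²) = √(5.106678 + 58.323647) = 7.9643 km
R12: √((0.0332·111.32)² + (-0.2797·49.72)²) = √(13.659115 + 193.395860) = 14.3894 km
R13: √((-0.3025·111.32)² + (-0.0188·49.72)²) = √(1133.958480 + 0.873731) = 33.6873 km
R14: √((-0.0612·111.32)² + (-0.3053·49.72)²) = √(46.414026 + 230.417706) = 16.6383 km
R15: √((-0.3409·111.32)² + (0.1445·49.72)²) = √(1440.125690 + 51.617615) = 38.6231 km
Maximum: R15 at 38.6231 km.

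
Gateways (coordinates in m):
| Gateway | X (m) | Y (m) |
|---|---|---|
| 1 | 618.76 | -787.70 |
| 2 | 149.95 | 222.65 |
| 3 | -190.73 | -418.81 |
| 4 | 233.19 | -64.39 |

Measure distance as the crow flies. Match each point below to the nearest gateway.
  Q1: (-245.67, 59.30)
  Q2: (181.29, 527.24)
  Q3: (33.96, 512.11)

Q1 at (-245.67, 59.30):
  1: 1210.23 m
  2: 428.02 m
  3: 481.26 m
  4: 494.58 m
  → nearest: 2 (428.02 m)
Q2 at (181.29, 527.24):
  1: 1385.80 m
  2: 306.20 m
  3: 1016.57 m
  4: 593.90 m
  → nearest: 2 (306.20 m)
Q3 at (33.96, 512.11):
  1: 1425.31 m
  2: 311.83 m
  3: 957.65 m
  4: 609.95 m
  → nearest: 2 (311.83 m)

Q1→2; Q2→2; Q3→2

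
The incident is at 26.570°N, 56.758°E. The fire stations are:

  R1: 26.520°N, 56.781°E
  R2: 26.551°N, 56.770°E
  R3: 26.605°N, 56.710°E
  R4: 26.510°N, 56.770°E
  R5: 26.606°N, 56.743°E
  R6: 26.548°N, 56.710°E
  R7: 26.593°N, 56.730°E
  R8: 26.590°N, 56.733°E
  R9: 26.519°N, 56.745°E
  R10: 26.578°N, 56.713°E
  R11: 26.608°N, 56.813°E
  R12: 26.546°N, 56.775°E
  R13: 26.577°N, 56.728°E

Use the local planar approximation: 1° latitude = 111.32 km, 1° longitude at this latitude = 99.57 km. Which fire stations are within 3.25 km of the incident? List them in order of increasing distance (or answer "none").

Distances from 26.570°N, 56.758°E:
R1: √((-0.050·111.32)² + (0.023·99.57)²) = √(30.98036 + 5.24460) = 6.019 km
R2: √((-0.019·111.32)² + (0.012·99.57)²) = √(4.47356 + 1.42764) = 2.429 km
R3: √((0.035·111.32)² + (-0.048·99.57)²) = √(15.18037 + 22.84228) = 6.166 km
R4: √((-0.060·111.32)² + (0.012·99.57)²) = √(44.61171 + 1.42764) = 6.785 km
R5: √((0.036·111.32)² + (-0.015·99.57)²) = √(16.06022 + 2.23069) = 4.277 km
R6: √((-0.022·111.32)² + (-0.048·99.57)²) = √(5.99780 + 22.84228) = 5.370 km
R7: √((0.023·111.32)² + (-0.028·99.57)²) = √(6.55544 + 7.77272) = 3.785 km
R8: √((0.020·111.32)² + (-0.025·99.57)²) = √(4.95686 + 6.19637) = 3.340 km
R9: √((-0.051·111.32)² + (-0.013·99.57)²) = √(32.23196 + 1.67550) = 5.823 km
R10: √((0.008·111.32)² + (-0.045·99.57)²) = √(0.79310 + 20.07622) = 4.568 km
R11: √((0.038·111.32)² + (0.055·99.57)²) = √(17.89425 + 29.99041) = 6.920 km
R12: √((-0.024·111.32)² + (0.017·99.57)²) = √(7.13787 + 2.86520) = 3.163 km
R13: √((0.007·111.32)² + (-0.030·99.57)²) = √(0.60721 + 8.92277) = 3.087 km
Threshold 3.25 km: R2 (2.429 km), R13 (3.087 km), R12 (3.163 km) are within range.

R2, R13, R12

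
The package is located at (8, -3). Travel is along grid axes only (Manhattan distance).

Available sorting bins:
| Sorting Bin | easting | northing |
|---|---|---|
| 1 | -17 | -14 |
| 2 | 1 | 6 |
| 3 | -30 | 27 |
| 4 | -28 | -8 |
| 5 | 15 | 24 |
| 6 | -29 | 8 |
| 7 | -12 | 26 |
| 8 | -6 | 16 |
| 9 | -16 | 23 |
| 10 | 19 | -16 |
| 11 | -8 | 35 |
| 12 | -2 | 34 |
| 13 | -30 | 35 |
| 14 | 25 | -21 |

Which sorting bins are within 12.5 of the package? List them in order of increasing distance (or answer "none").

Distances from (8, -3):
1: 36
2: 16
3: 68
4: 41
5: 34
6: 48
7: 49
8: 33
9: 50
10: 24
11: 54
12: 47
13: 76
14: 35
Threshold 12.5: none within range.

none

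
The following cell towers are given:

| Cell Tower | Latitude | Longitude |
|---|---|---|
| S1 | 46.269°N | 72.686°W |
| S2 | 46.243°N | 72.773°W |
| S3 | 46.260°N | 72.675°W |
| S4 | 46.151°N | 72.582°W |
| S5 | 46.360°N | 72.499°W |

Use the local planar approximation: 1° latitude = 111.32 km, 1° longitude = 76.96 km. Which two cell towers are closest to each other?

S1 and S3

Pairwise distances:
S1–S2: 7.294 km
S1–S3: 1.312 km
S1–S4: 15.382 km
S1–S5: 17.599 km
S2–S3: 7.776 km
S2–S4: 17.915 km
S2–S5: 24.785 km
S3–S4: 14.088 km
S3–S5: 17.532 km
S4–S5: 24.127 km
Closest pair: S1–S3 at 1.312 km.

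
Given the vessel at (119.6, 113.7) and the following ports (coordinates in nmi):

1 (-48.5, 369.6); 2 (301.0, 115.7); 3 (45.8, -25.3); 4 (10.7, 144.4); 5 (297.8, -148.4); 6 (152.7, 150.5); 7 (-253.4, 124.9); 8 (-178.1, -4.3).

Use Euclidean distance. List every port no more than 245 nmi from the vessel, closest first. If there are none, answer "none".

Distances from (119.6, 113.7):
1: 306.2 nmi
2: 181.4 nmi
3: 157.4 nmi
4: 113.1 nmi
5: 316.9 nmi
6: 49.5 nmi
7: 373.2 nmi
8: 320.2 nmi
Threshold 245 nmi: 6 (49.5 nmi), 4 (113.1 nmi), 3 (157.4 nmi), 2 (181.4 nmi) are within range.

6, 4, 3, 2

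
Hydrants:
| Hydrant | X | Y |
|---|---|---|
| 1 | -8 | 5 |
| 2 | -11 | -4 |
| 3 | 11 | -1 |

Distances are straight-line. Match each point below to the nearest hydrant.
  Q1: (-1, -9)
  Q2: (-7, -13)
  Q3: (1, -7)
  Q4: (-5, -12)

Q1→2; Q2→2; Q3→3; Q4→2

Q1 at (-1, -9):
  1: 15.7
  2: 11.2
  3: 14.4
  → nearest: 2 (11.2)
Q2 at (-7, -13):
  1: 18.0
  2: 9.8
  3: 21.6
  → nearest: 2 (9.8)
Q3 at (1, -7):
  1: 15.0
  2: 12.4
  3: 11.7
  → nearest: 3 (11.7)
Q4 at (-5, -12):
  1: 17.3
  2: 10.0
  3: 19.4
  → nearest: 2 (10.0)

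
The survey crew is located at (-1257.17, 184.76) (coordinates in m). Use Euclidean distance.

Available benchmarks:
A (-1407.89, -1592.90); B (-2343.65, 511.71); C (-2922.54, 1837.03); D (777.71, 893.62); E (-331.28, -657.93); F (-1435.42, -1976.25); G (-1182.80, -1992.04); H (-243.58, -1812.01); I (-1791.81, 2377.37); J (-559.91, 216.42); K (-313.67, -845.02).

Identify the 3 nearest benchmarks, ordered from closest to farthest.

J, B, E

Distances from (-1257.17, 184.76):
A: √((-150.72)² + (-1777.66)²) = √(22716.5184 + 3160075.0756) = 1784.04 m
B: √((-1086.48)² + (326.95)²) = √(1180438.7904 + 106896.3025) = 1134.61 m
C: √((-1665.37)² + (1652.27)²) = √(2773457.2369 + 2729996.1529) = 2345.94 m
D: √((2034.88)² + (708.86)²) = √(4140736.6144 + 502482.4996) = 2154.81 m
E: √((925.89)² + (-842.69)²) = √(857272.2921 + 710126.4361) = 1251.96 m
F: √((-178.25)² + (-2161.01)²) = √(31773.0625 + 4669964.2201) = 2168.35 m
G: √((74.37)² + (-2176.80)²) = √(5530.8969 + 4738458.2400) = 2178.07 m
H: √((1013.59)² + (-1996.77)²) = √(1027364.6881 + 3987090.4329) = 2239.30 m
I: √((-534.64)² + (2192.61)²) = √(285839.9296 + 4807538.6121) = 2256.85 m
J: √((697.26)² + (31.66)²) = √(486171.5076 + 1002.3556) = 697.98 m
K: √((943.50)² + (-1029.78)²) = √(890192.2500 + 1060446.8484) = 1396.65 m
Sorted: J (697.98 m) < B (1134.61 m) < E (1251.96 m) < K (1396.65 m) < A (1784.04 m) < …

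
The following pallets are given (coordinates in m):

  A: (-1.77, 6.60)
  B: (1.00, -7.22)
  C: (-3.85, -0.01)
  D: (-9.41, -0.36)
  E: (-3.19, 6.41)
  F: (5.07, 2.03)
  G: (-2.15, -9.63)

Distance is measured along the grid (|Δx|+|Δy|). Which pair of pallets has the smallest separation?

Pairwise distances:
A–B: 16.59 m
A–C: 8.69 m
A–D: 14.60 m
A–E: 1.61 m
A–F: 11.41 m
A–G: 16.61 m
B–C: 12.06 m
B–D: 17.27 m
B–E: 17.82 m
B–F: 13.32 m
B–G: 5.56 m
C–D: 5.91 m
C–E: 7.08 m
C–F: 10.96 m
C–G: 11.32 m
D–E: 12.99 m
D–F: 16.87 m
D–G: 16.53 m
E–F: 12.64 m
E–G: 17.08 m
F–G: 18.88 m
Closest pair: A–E at 1.61 m.

A and E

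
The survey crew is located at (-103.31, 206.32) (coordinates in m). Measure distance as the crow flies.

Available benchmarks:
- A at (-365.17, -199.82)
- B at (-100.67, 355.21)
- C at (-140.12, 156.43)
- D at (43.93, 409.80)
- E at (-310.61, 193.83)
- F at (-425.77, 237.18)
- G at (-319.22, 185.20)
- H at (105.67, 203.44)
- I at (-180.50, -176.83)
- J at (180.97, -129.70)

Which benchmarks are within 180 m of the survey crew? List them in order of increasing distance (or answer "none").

C, B

Distances from (-103.31, 206.32):
A: 483.24 m
B: 148.91 m
C: 62.00 m
D: 251.16 m
E: 207.68 m
F: 323.93 m
G: 216.94 m
H: 209.00 m
I: 390.85 m
J: 440.14 m
Threshold 180 m: C (62.00 m), B (148.91 m) are within range.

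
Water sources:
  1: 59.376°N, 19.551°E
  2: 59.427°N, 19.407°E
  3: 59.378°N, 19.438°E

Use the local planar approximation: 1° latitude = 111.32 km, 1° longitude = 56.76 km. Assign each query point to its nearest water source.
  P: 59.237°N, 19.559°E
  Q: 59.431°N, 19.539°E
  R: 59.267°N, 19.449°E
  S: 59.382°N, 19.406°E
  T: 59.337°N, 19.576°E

P→1; Q→1; R→3; S→3; T→1

P at 59.237°N, 19.559°E:
  1: √((0.139·111.32)² + (-0.008·56.76)²) = √(239.42858 + 0.20619) = 15.480 km
  2: √((0.190·111.32)² + (-0.152·56.76)²) = √(447.35634 + 74.43410) = 22.843 km
  3: √((0.141·111.32)² + (-0.121·56.76)²) = √(246.36818 + 47.16887) = 17.133 km
  → nearest: 1 (15.480 km)
Q at 59.431°N, 19.539°E:
  1: √((-0.055·111.32)² + (0.012·56.76)²) = √(37.48623 + 0.46392) = 6.160 km
  2: √((-0.004·111.32)² + (-0.132·56.76)²) = √(0.19827 + 56.13486) = 7.506 km
  3: √((-0.053·111.32)² + (-0.101·56.76)²) = √(34.80953 + 32.86454) = 8.226 km
  → nearest: 1 (6.160 km)
R at 59.267°N, 19.449°E:
  1: √((0.109·111.32)² + (0.102·56.76)²) = √(147.23104 + 33.51854) = 13.444 km
  2: √((0.160·111.32)² + (-0.042·56.76)²) = √(317.23885 + 5.68307) = 17.970 km
  3: √((0.111·111.32)² + (-0.011·56.76)²) = √(152.68359 + 0.38983) = 12.372 km
  → nearest: 3 (12.372 km)
S at 59.382°N, 19.406°E:
  1: √((-0.006·111.32)² + (0.145·56.76)²) = √(0.44612 + 67.73619) = 8.257 km
  2: √((0.045·111.32)² + (0.001·56.76)²) = √(25.09409 + 0.00322) = 5.010 km
  3: √((-0.004·111.32)² + (0.032·56.76)²) = √(0.19827 + 3.29902) = 1.870 km
  → nearest: 3 (1.870 km)
T at 59.337°N, 19.576°E:
  1: √((0.039·111.32)² + (-0.025·56.76)²) = √(18.84845 + 2.01356) = 4.567 km
  2: √((0.090·111.32)² + (-0.169·56.76)²) = √(100.37635 + 92.01491) = 13.871 km
  3: √((0.041·111.32)² + (-0.138·56.76)²) = √(20.83119 + 61.35401) = 9.066 km
  → nearest: 1 (4.567 km)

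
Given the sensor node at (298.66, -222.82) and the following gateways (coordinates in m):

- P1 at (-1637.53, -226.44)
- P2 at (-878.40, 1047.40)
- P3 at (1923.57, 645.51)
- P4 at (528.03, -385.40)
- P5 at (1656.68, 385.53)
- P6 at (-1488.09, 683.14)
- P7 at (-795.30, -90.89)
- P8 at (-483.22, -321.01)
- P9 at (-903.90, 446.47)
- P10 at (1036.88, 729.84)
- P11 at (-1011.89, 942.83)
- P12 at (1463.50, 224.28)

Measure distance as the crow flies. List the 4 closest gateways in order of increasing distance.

Distances from (298.66, -222.82):
P1: 1936.19 m
P2: 1731.74 m
P3: 1842.37 m
P4: 281.15 m
P5: 1488.06 m
P6: 2003.31 m
P7: 1101.89 m
P8: 788.02 m
P9: 1376.26 m
P10: 1205.21 m
P11: 1753.93 m
P12: 1247.70 m
Sorted: P4 (281.15 m) < P8 (788.02 m) < P7 (1101.89 m) < P10 (1205.21 m) < P12 (1247.70 m) < P9 (1376.26 m) < …

P4, P8, P7, P10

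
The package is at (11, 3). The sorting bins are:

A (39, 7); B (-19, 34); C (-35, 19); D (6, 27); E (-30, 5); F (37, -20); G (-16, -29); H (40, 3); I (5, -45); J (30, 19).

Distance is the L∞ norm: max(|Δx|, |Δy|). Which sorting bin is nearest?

Distances from (11, 3):
A: max(|28|, |4|) = 28
B: max(|-30|, |31|) = 31
C: max(|-46|, |16|) = 46
D: max(|-5|, |24|) = 24
E: max(|-41|, |2|) = 41
F: max(|26|, |-23|) = 26
G: max(|-27|, |-32|) = 32
H: max(|29|, |0|) = 29
I: max(|-6|, |-48|) = 48
J: max(|19|, |16|) = 19
Minimum: J at 19.

J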